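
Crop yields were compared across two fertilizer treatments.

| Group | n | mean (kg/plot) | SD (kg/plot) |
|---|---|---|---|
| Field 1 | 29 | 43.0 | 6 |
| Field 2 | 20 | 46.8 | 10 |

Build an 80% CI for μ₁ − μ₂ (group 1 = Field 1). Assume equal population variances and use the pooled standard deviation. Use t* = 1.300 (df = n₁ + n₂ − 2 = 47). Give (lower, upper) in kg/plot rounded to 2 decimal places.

s_p = √[((n₁−1)s₁² + (n₂−1)s₂²)/(n₁+n₂−2)] = √[(28·6² + 19·10²)/47] = 7.8659.
SE = 7.8659·√(1/29 + 1/20) = 2.2863.
With t* = 1.300, margin = 1.300 × 2.2863 = 2.9722.
x̄₁ − x̄₂ = 43.0 − 46.8 = -3.8000; interval -3.8000 ± 2.9722 = (-6.77, -0.83).

(-6.77, -0.83)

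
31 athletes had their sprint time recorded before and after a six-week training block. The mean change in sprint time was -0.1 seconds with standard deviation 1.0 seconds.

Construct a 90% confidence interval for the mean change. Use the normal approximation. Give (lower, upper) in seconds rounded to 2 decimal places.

This is a matched-pairs design, so SE = s_d/√n = 1.0/√31 = 0.1796.
Margin = 1.645 × 0.1796 = 0.2954; the interval is -0.1 ± 0.2954 = (-0.40, 0.20).

(-0.40, 0.20)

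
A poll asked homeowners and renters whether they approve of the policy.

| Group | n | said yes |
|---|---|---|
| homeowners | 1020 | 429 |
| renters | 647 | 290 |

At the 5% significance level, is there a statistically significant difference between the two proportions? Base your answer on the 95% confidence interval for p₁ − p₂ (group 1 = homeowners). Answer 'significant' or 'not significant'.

First, p̂₁ = 429/1020 = 0.4206; p̂₂ = 290/647 = 0.4482.
The two standard errors are √(0.4206×0.5794/1020) = 0.01546 and √(0.4482×0.5518/647) = 0.01955.
Because the samples are independent, SE_diff = √(0.01546² + 0.01955²) = 0.02492.
Using z* = 1.960 for 95%, ME = 1.960 × 0.02492 = 0.04884.
p̂₁ − p̂₂ = -0.0276; interval -0.0276 ± 0.04884 gives (-0.07644, 0.02124).
The interval (-0.07644, 0.02124) contains 0, so the difference is not significant.

not significant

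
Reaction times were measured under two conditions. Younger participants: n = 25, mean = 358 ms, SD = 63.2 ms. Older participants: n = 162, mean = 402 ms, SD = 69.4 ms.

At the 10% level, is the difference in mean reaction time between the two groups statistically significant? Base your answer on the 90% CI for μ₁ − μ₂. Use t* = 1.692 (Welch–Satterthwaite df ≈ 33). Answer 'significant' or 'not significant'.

SE₁ = s₁/√n₁ = 63.2/√25 = 12.6400; SE₂ = 69.4/√162 = 5.4526.
Independent samples, unequal variances: SE_diff = √(SE₁² + SE₂²) = √(159.7696 + 29.73084676) = 13.7659.
t* = 1.692, so margin of error = 1.692 × 13.7659 = 23.2919.
Difference in means = 358 − 402 = -44.0000.
-44.0000 ± 23.2919 → (-67.2919, -20.7081).
The interval (-67.2919, -20.7081) does not contain 0, so the difference is significant.

significant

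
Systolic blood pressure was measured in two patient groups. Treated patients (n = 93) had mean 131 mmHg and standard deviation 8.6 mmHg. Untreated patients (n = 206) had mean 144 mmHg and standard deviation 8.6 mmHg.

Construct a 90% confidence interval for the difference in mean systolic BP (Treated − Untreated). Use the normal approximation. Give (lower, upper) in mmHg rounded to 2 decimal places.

Per-group SEs: s₁/√n₁ = 8.6/√93 = 0.8918, s₂/√n₂ = 8.6/√206 = 0.5992.
Unpooled SE of the difference: √(0.79530724 + 0.35904064) = 1.0744.
Margin of error = z* · SE = 1.645 × 1.0744 = 1.7674.
x̄₁ − x̄₂ = 131 − 144 = -13.0000.
CI: -13.0000 ± 1.7674 = (-14.77, -11.23).

(-14.77, -11.23)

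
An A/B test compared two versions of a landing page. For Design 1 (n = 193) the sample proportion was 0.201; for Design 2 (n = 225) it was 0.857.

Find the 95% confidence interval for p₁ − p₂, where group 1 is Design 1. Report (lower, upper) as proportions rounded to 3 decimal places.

SE₁ = √(p̂₁(1−p̂₁)/n₁) = √(0.2010·0.7990/193) = 0.02885; SE₂ = √(0.8570·0.1430/225) = 0.02334.
Independent samples: SE of the difference = √(SE₁² + SE₂²) = √(0.0008323225 + 0.0005447556) = 0.03711.
z* for 95% confidence is 1.960, so the margin of error is 1.960 × 0.03711 = 0.07274.
Point estimate p̂₁ − p̂₂ = 0.2010 − 0.8570 = -0.6560.
-0.6560 ± 0.07274 → (-0.729, -0.583).

(-0.729, -0.583)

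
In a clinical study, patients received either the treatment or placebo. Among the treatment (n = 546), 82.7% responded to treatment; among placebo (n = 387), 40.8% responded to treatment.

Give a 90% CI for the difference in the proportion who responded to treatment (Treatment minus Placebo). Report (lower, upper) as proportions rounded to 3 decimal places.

(0.370, 0.468)

Each SE is √(p̂(1−p̂)/n): √(0.8270·0.1730/546) = 0.01619 and √(0.4080·0.5920/387) = 0.02498.
SE(p̂₁ − p̂₂) = √(SE₁² + SE₂²) = √(0.0002621161 + 0.0006240004) = 0.02977, since the two samples are independent.
At 90% confidence z* = 1.645; margin = 1.645 × 0.02977 = 0.04897.
The difference is 0.8270 − 0.4080 = 0.4190, so the interval is 0.4190 ± 0.04897 = (0.370, 0.468).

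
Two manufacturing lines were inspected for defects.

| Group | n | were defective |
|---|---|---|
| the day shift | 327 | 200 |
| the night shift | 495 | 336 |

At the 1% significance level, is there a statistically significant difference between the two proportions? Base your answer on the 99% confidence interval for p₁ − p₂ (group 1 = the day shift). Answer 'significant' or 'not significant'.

not significant

Sample proportions: 200/327 = 0.6116, 336/495 = 0.6788.
Each SE is √(p̂(1−p̂)/n): √(0.6116·0.3884/327) = 0.02695 and √(0.6788·0.3212/495) = 0.02099.
SE(p̂₁ − p̂₂) = √(SE₁² + SE₂²) = √(0.0007263025 + 0.0004405801) = 0.03416, since the two samples are independent.
At 99% confidence z* = 2.576; margin = 2.576 × 0.03416 = 0.08800.
The difference is 0.6116 − 0.6788 = -0.0672, so the interval is -0.0672 ± 0.08800 = (-0.15520, 0.02080).
The interval (-0.15520, 0.02080) contains 0, so the difference is not significant.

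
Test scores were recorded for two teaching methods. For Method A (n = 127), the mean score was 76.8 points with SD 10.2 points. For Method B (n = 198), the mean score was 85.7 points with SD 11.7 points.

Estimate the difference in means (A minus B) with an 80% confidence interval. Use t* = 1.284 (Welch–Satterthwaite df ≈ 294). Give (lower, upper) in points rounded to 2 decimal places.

(-10.48, -7.32)

Standard errors of each mean: 10.2/√127 = 0.9051 and 11.7/√198 = 0.8315.
SE(x̄₁ − x̄₂) = √(0.9051² + 0.8315²) = 1.2291 for independent samples with unequal variances.
With t* = 1.284, the margin is 1.284 × 1.2291 = 1.5782.
x̄₁ − x̄₂ = 76.8 − 85.7 = -8.9000; the interval is -8.9000 ± 1.5782 = (-10.48, -7.32).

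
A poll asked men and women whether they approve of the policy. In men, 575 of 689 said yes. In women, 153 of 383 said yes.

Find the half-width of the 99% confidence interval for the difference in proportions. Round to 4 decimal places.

0.0741

First, p̂₁ = 575/689 = 0.8345; p̂₂ = 153/383 = 0.3995.
The two standard errors are √(0.8345×0.1655/689) = 0.01416 and √(0.3995×0.6005/383) = 0.02503.
Because the samples are independent, SE_diff = √(0.01416² + 0.02503²) = 0.02876.
Using z* = 2.576 for 99%, ME = 2.576 × 0.02876 = 0.07409.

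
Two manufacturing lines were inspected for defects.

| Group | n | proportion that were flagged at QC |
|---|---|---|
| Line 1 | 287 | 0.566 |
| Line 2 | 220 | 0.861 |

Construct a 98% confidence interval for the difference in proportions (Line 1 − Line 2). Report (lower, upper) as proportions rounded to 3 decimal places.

The two standard errors are √(0.5660×0.4340/287) = 0.02926 and √(0.8610×0.1390/220) = 0.02332.
Because the samples are independent, SE_diff = √(0.02926² + 0.02332²) = 0.03742.
Using z* = 2.326 for 98%, ME = 2.326 × 0.03742 = 0.08704.
p̂₁ − p̂₂ = -0.2950; interval -0.2950 ± 0.08704 gives (-0.382, -0.208).

(-0.382, -0.208)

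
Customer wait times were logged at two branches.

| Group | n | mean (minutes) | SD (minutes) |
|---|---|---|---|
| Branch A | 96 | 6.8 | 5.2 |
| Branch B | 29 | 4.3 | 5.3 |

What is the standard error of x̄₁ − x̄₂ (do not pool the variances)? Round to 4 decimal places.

SE₁ = s₁/√n₁ = 5.2/√96 = 0.5307; SE₂ = 5.3/√29 = 0.9842.
Independent samples, unequal variances: SE_diff = √(SE₁² + SE₂²) = √(0.28164249 + 0.96864964) = 1.1182.

1.1182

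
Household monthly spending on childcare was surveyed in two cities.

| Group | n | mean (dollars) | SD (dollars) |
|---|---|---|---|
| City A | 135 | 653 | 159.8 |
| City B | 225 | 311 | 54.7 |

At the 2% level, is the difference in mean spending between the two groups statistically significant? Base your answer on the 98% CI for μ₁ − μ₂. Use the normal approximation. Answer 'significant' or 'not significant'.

Per-group SEs: s₁/√n₁ = 159.8/√135 = 13.7534, s₂/√n₂ = 54.7/√225 = 3.6467.
Unpooled SE of the difference: √(189.15601156 + 13.29842089) = 14.2286.
Margin of error = z* · SE = 2.326 × 14.2286 = 33.0957.
x̄₁ − x̄₂ = 653 − 311 = 342.0000.
CI: 342.0000 ± 33.0957 = (308.9043, 375.0957).
The interval (308.9043, 375.0957) does not contain 0, so the difference is significant.

significant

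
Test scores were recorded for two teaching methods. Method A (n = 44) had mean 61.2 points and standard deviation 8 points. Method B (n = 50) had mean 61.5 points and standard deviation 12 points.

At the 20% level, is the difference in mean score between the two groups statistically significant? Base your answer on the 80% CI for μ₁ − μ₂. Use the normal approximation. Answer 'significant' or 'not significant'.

SE₁ = s₁/√n₁ = 8/√44 = 1.2060; SE₂ = 12/√50 = 1.6971.
Independent samples, unequal variances: SE_diff = √(SE₁² + SE₂²) = √(1.454436 + 2.88014841) = 2.0820.
z* = 1.282, so margin of error = 1.282 × 2.0820 = 2.6691.
Difference in means = 61.2 − 61.5 = -0.3000.
-0.3000 ± 2.6691 → (-2.9691, 2.3691).
The interval (-2.9691, 2.3691) contains 0, so the difference is not significant.

not significant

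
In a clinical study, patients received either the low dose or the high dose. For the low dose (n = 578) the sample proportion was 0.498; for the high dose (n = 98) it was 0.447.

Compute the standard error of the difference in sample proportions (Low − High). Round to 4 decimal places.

0.0544

Each SE is √(p̂(1−p̂)/n): √(0.4980·0.5020/578) = 0.02080 and √(0.4470·0.5530/98) = 0.05022.
SE(p̂₁ − p̂₂) = √(SE₁² + SE₂²) = √(0.00043264 + 0.0025220484) = 0.05436, since the two samples are independent.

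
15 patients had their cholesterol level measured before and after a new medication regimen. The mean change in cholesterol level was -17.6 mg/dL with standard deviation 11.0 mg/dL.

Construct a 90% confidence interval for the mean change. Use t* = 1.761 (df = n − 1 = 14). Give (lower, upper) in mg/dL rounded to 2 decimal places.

Paired design: SE = s_d/√n = 11.0/√15 = 2.8402.
t* = 1.761; margin of error = 1.761 × 2.8402 = 5.0016.
-17.6 ± 5.0016 → (-22.60, -12.60).

(-22.60, -12.60)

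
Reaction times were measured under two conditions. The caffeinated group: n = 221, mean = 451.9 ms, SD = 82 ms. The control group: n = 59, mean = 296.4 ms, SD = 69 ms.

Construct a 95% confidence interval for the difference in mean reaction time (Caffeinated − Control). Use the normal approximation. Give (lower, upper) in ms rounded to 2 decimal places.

Standard errors of each mean: 82/√221 = 5.5159 and 69/√59 = 8.9830.
SE(x̄₁ − x̄₂) = √(5.5159² + 8.9830²) = 10.5413 for independent samples with unequal variances.
With z* = 1.960, the margin is 1.960 × 10.5413 = 20.6609.
x̄₁ − x̄₂ = 451.9 − 296.4 = 155.5000; the interval is 155.5000 ± 20.6609 = (134.84, 176.16).

(134.84, 176.16)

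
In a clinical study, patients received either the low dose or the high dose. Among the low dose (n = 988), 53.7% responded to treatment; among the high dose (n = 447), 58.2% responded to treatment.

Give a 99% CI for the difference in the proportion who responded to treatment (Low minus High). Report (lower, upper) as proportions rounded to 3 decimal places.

(-0.118, 0.028)

The two standard errors are √(0.5370×0.4630/988) = 0.01586 and √(0.5820×0.4180/447) = 0.02333.
Because the samples are independent, SE_diff = √(0.01586² + 0.02333²) = 0.02821.
Using z* = 2.576 for 99%, ME = 2.576 × 0.02821 = 0.07267.
p̂₁ − p̂₂ = -0.0450; interval -0.0450 ± 0.07267 gives (-0.118, 0.028).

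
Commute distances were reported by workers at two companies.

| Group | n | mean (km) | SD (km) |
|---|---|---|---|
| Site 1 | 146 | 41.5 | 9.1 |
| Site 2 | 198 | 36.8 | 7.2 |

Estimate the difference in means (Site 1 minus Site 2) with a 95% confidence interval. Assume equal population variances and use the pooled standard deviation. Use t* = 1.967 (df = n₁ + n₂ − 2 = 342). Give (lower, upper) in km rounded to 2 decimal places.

(2.97, 6.43)

s_p = √[((n₁−1)s₁² + (n₂−1)s₂²)/(n₁+n₂−2)] = √[(145·9.1² + 197·7.2²)/342] = 8.0604.
SE = 8.0604·√(1/146 + 1/198) = 0.8793.
With t* = 1.967, margin = 1.967 × 0.8793 = 1.7296.
x̄₁ − x̄₂ = 41.5 − 36.8 = 4.7000; interval 4.7000 ± 1.7296 = (2.97, 6.43).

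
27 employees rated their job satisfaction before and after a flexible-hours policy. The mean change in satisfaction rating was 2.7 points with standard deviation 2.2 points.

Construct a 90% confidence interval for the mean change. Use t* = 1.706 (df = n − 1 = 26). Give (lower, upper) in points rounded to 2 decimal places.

This is a matched-pairs design, so SE = s_d/√n = 2.2/√27 = 0.4234.
Margin = 1.706 × 0.4234 = 0.7223; the interval is 2.7 ± 0.7223 = (1.98, 3.42).

(1.98, 3.42)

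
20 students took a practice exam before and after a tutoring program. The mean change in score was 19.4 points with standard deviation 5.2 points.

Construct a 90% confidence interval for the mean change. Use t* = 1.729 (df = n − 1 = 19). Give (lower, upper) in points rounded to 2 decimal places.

Paired design: SE = s_d/√n = 5.2/√20 = 1.1628.
t* = 1.729; margin of error = 1.729 × 1.1628 = 2.0105.
19.4 ± 2.0105 → (17.39, 21.41).

(17.39, 21.41)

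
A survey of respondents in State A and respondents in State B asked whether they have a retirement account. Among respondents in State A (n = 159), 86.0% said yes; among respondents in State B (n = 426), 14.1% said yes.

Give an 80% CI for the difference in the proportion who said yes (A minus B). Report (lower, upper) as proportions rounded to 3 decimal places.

The two standard errors are √(0.8600×0.1400/159) = 0.02752 and √(0.1410×0.8590/426) = 0.01686.
Because the samples are independent, SE_diff = √(0.02752² + 0.01686²) = 0.03227.
Using z* = 1.282 for 80%, ME = 1.282 × 0.03227 = 0.04137.
p̂₁ − p̂₂ = 0.7190; interval 0.7190 ± 0.04137 gives (0.678, 0.760).

(0.678, 0.760)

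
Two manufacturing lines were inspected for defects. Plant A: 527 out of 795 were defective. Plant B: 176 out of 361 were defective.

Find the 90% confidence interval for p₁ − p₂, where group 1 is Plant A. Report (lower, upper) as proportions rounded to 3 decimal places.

(0.124, 0.227)

First, p̂₁ = 527/795 = 0.6629; p̂₂ = 176/361 = 0.4875.
The two standard errors are √(0.6629×0.3371/795) = 0.01677 and √(0.4875×0.5125/361) = 0.02631.
Because the samples are independent, SE_diff = √(0.01677² + 0.02631²) = 0.03120.
Using z* = 1.645 for 90%, ME = 1.645 × 0.03120 = 0.05132.
p̂₁ − p̂₂ = 0.1754; interval 0.1754 ± 0.05132 gives (0.124, 0.227).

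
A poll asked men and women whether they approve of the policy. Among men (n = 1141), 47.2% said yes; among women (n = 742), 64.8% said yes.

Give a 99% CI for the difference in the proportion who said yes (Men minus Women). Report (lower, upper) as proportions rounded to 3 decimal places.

(-0.235, -0.117)

SE₁ = √(p̂₁(1−p̂₁)/n₁) = √(0.4720·0.5280/1141) = 0.01478; SE₂ = √(0.6480·0.3520/742) = 0.01753.
Independent samples: SE of the difference = √(SE₁² + SE₂²) = √(0.0002184484 + 0.0003073009) = 0.02293.
z* for 99% confidence is 2.576, so the margin of error is 2.576 × 0.02293 = 0.05907.
Point estimate p̂₁ − p̂₂ = 0.4720 − 0.6480 = -0.1760.
-0.1760 ± 0.05907 → (-0.235, -0.117).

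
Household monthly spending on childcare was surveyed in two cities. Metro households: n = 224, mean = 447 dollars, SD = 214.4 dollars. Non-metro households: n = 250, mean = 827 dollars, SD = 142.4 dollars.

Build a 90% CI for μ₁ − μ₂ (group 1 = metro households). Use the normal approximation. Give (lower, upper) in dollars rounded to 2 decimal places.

Per-group SEs: s₁/√n₁ = 214.4/√224 = 14.3252, s₂/√n₂ = 142.4/√250 = 9.0062.
Unpooled SE of the difference: √(205.21135504 + 81.11163844) = 16.9211.
Margin of error = z* · SE = 1.645 × 16.9211 = 27.8352.
x̄₁ − x̄₂ = 447 − 827 = -380.0000.
CI: -380.0000 ± 27.8352 = (-407.84, -352.16).

(-407.84, -352.16)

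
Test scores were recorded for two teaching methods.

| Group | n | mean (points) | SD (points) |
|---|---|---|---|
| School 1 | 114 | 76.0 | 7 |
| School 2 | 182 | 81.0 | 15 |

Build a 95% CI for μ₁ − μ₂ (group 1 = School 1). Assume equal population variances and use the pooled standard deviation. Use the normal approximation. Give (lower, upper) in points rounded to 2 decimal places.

s_p = √[((n₁−1)s₁² + (n₂−1)s₂²)/(n₁+n₂−2)] = √[(113·7² + 181·15²)/294] = 12.5441.
SE = 12.5441·√(1/114 + 1/182) = 1.4983.
With z* = 1.960, margin = 1.960 × 1.4983 = 2.9367.
x̄₁ − x̄₂ = 76.0 − 81.0 = -5.0000; interval -5.0000 ± 2.9367 = (-7.94, -2.06).

(-7.94, -2.06)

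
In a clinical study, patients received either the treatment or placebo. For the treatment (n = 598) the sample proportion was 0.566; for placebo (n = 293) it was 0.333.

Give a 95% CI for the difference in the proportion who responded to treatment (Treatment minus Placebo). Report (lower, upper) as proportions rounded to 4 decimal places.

(0.1660, 0.3000)

The two standard errors are √(0.5660×0.4340/598) = 0.02027 and √(0.3330×0.6670/293) = 0.02753.
Because the samples are independent, SE_diff = √(0.02027² + 0.02753²) = 0.03419.
Using z* = 1.960 for 95%, ME = 1.960 × 0.03419 = 0.06701.
p̂₁ − p̂₂ = 0.2330; interval 0.2330 ± 0.06701 gives (0.1660, 0.3000).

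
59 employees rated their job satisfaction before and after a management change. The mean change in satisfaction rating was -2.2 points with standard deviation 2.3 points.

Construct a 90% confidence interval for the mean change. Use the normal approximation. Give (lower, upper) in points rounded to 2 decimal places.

This is a matched-pairs design, so SE = s_d/√n = 2.3/√59 = 0.2994.
Margin = 1.645 × 0.2994 = 0.4925; the interval is -2.2 ± 0.4925 = (-2.69, -1.71).

(-2.69, -1.71)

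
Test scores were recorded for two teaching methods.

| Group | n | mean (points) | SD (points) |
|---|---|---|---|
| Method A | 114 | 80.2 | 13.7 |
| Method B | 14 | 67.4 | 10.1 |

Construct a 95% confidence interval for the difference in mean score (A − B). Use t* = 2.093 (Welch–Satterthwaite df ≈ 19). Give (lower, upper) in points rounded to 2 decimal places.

(6.54, 19.06)

SE₁ = s₁/√n₁ = 13.7/√114 = 1.2831; SE₂ = 10.1/√14 = 2.6993.
Independent samples, unequal variances: SE_diff = √(SE₁² + SE₂²) = √(1.64634561 + 7.28622049) = 2.9887.
t* = 2.093, so margin of error = 2.093 × 2.9887 = 6.2553.
Difference in means = 80.2 − 67.4 = 12.8000.
12.8000 ± 6.2553 → (6.54, 19.06).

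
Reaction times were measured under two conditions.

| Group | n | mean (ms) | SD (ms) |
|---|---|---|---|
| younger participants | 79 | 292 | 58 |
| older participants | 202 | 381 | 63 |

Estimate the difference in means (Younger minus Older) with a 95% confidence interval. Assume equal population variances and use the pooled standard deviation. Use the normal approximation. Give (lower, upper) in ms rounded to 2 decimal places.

(-105.03, -72.97)

s_p = √[((n₁−1)s₁² + (n₂−1)s₂²)/(n₁+n₂−2)] = √[(78·58² + 201·63²)/279] = 61.6430.
SE = 61.6430·√(1/79 + 1/202) = 8.1799.
With z* = 1.960, margin = 1.960 × 8.1799 = 16.0326.
x̄₁ − x̄₂ = 292 − 381 = -89.0000; interval -89.0000 ± 16.0326 = (-105.03, -72.97).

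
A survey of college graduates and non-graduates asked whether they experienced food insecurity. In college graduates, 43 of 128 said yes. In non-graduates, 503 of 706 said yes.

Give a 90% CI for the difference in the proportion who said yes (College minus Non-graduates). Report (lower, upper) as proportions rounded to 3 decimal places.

(-0.451, -0.302)

p̂₁ = 43/128 = 0.3359 and p̂₂ = 503/706 = 0.7125.
SE₁ = √(p̂₁(1−p̂₁)/n₁) = √(0.3359·0.6641/128) = 0.04175; SE₂ = √(0.7125·0.2875/706) = 0.01703.
Independent samples: SE of the difference = √(SE₁² + SE₂²) = √(0.0017430625 + 0.0002900209) = 0.04509.
z* for 90% confidence is 1.645, so the margin of error is 1.645 × 0.04509 = 0.07417.
Point estimate p̂₁ − p̂₂ = 0.3359 − 0.7125 = -0.3766.
-0.3766 ± 0.07417 → (-0.451, -0.302).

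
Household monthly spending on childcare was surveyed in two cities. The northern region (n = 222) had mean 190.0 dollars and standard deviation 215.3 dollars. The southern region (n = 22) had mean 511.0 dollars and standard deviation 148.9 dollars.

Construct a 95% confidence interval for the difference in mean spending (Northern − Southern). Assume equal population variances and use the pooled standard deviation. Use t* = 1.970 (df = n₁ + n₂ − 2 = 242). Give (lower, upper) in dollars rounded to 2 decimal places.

Pooled variance s_p² = [221·215.3² + 21·148.9²] / (222+22−2) = 44255.5756, so s_p = 210.3701.
SE_diff = s_p·√(1/n₁ + 1/n₂) = 210.3701·√(1/222 + 1/22) = 47.0209.
t* = 1.970; margin = 1.970 × 47.0209 = 92.6312.
Difference = 190.0 − 511.0 = -321.0000.
-321.0000 ± 92.6312 → (-413.63, -228.37).

(-413.63, -228.37)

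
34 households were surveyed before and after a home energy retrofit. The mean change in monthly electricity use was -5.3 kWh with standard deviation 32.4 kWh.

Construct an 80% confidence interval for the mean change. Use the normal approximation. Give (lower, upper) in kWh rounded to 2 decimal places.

This is a matched-pairs design, so SE = s_d/√n = 32.4/√34 = 5.5566.
Margin = 1.282 × 5.5566 = 7.1236; the interval is -5.3 ± 7.1236 = (-12.42, 1.82).

(-12.42, 1.82)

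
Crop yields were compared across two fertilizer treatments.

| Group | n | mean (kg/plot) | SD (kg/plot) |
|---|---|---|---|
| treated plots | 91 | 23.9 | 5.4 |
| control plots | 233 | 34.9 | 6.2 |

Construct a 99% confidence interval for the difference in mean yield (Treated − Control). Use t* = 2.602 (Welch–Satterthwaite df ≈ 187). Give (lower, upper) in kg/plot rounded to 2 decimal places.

SE₁ = s₁/√n₁ = 5.4/√91 = 0.5661; SE₂ = 6.2/√233 = 0.4062.
Independent samples, unequal variances: SE_diff = √(SE₁² + SE₂²) = √(0.32046921 + 0.16499844) = 0.6968.
t* = 2.602, so margin of error = 2.602 × 0.6968 = 1.8131.
Difference in means = 23.9 − 34.9 = -11.0000.
-11.0000 ± 1.8131 → (-12.81, -9.19).

(-12.81, -9.19)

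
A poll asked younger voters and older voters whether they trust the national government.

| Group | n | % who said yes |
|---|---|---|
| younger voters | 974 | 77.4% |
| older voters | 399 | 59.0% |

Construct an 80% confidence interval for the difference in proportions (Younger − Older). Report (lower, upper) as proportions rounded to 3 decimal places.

The two standard errors are √(0.7740×0.2260/974) = 0.01340 and √(0.5900×0.4100/399) = 0.02462.
Because the samples are independent, SE_diff = √(0.01340² + 0.02462²) = 0.02803.
Using z* = 1.282 for 80%, ME = 1.282 × 0.02803 = 0.03593.
p̂₁ − p̂₂ = 0.1840; interval 0.1840 ± 0.03593 gives (0.148, 0.220).

(0.148, 0.220)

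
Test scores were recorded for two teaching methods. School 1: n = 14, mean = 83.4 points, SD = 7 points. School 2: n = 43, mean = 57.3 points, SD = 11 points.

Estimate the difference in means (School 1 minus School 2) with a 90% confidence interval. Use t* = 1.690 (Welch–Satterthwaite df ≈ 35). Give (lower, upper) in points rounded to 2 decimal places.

(21.85, 30.35)

SE₁ = s₁/√n₁ = 7/√14 = 1.8708; SE₂ = 11/√43 = 1.6775.
Independent samples, unequal variances: SE_diff = √(SE₁² + SE₂²) = √(3.49989264 + 2.81400625) = 2.5127.
t* = 1.690, so margin of error = 1.690 × 2.5127 = 4.2465.
Difference in means = 83.4 − 57.3 = 26.1000.
26.1000 ± 4.2465 → (21.85, 30.35).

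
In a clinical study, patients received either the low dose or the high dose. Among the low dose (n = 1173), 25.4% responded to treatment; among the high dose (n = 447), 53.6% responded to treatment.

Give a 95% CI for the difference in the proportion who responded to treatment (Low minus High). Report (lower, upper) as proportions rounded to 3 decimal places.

SE₁ = √(p̂₁(1−p̂₁)/n₁) = √(0.2540·0.7460/1173) = 0.01271; SE₂ = √(0.5360·0.4640/447) = 0.02359.
Independent samples: SE of the difference = √(SE₁² + SE₂²) = √(0.0001615441 + 0.0005564881) = 0.02680.
z* for 95% confidence is 1.960, so the margin of error is 1.960 × 0.02680 = 0.05253.
Point estimate p̂₁ − p̂₂ = 0.2540 − 0.5360 = -0.2820.
-0.2820 ± 0.05253 → (-0.335, -0.229).

(-0.335, -0.229)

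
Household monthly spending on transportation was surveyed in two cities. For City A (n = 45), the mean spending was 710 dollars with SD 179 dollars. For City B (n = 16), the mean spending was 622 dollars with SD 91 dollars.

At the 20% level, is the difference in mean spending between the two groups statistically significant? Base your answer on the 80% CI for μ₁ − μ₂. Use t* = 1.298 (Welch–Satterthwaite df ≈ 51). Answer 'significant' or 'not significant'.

significant

SE₁ = s₁/√n₁ = 179/√45 = 26.6837; SE₂ = 91/√16 = 22.7500.
Independent samples, unequal variances: SE_diff = √(SE₁² + SE₂²) = √(712.01984569 + 517.5625) = 35.0654.
t* = 1.298, so margin of error = 1.298 × 35.0654 = 45.5149.
Difference in means = 710 − 622 = 88.0000.
88.0000 ± 45.5149 → (42.4851, 133.5149).
The interval (42.4851, 133.5149) does not contain 0, so the difference is significant.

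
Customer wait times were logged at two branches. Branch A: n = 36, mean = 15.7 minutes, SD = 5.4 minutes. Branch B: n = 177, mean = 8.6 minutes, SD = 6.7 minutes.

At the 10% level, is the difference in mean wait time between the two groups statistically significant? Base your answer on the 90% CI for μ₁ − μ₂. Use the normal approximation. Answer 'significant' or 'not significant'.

Per-group SEs: s₁/√n₁ = 5.4/√36 = 0.9000, s₂/√n₂ = 6.7/√177 = 0.5036.
Unpooled SE of the difference: √(0.81 + 0.25361296) = 1.0313.
Margin of error = z* · SE = 1.645 × 1.0313 = 1.6965.
x̄₁ − x̄₂ = 15.7 − 8.6 = 7.1000.
CI: 7.1000 ± 1.6965 = (5.4035, 8.7965).
The interval (5.4035, 8.7965) does not contain 0, so the difference is significant.

significant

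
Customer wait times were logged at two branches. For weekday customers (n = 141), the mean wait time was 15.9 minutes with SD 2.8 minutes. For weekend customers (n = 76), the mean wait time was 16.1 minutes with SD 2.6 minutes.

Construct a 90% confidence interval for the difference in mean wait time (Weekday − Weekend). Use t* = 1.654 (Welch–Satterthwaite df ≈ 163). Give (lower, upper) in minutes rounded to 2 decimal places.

(-0.83, 0.43)

Per-group SEs: s₁/√n₁ = 2.8/√141 = 0.2358, s₂/√n₂ = 2.6/√76 = 0.2982.
Unpooled SE of the difference: √(0.05560164 + 0.08892324) = 0.3802.
Margin of error = t* · SE = 1.654 × 0.3802 = 0.6289.
x̄₁ − x̄₂ = 15.9 − 16.1 = -0.2000.
CI: -0.2000 ± 0.6289 = (-0.83, 0.43).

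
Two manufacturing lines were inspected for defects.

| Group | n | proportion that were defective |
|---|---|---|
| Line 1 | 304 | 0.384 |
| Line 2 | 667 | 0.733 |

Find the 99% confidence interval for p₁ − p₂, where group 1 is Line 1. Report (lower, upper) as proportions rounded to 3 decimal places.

The two standard errors are √(0.3840×0.6160/304) = 0.02789 and √(0.7330×0.2670/667) = 0.01713.
Because the samples are independent, SE_diff = √(0.02789² + 0.01713²) = 0.03273.
Using z* = 2.576 for 99%, ME = 2.576 × 0.03273 = 0.08431.
p̂₁ − p̂₂ = -0.3490; interval -0.3490 ± 0.08431 gives (-0.433, -0.265).

(-0.433, -0.265)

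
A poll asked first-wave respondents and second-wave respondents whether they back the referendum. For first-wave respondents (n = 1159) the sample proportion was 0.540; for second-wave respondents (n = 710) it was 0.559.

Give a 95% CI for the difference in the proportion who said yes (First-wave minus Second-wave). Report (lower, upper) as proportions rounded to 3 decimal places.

(-0.065, 0.027)

SE₁ = √(p̂₁(1−p̂₁)/n₁) = √(0.5400·0.4600/1159) = 0.01464; SE₂ = √(0.5590·0.4410/710) = 0.01863.
Independent samples: SE of the difference = √(SE₁² + SE₂²) = √(0.0002143296 + 0.0003470769) = 0.02369.
z* for 95% confidence is 1.960, so the margin of error is 1.960 × 0.02369 = 0.04643.
Point estimate p̂₁ − p̂₂ = 0.5400 − 0.5590 = -0.0190.
-0.0190 ± 0.04643 → (-0.065, 0.027).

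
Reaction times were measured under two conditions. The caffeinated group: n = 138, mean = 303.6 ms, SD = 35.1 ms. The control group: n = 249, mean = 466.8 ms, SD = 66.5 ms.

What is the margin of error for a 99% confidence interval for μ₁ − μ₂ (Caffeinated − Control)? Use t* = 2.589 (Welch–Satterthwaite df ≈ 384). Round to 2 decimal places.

Per-group SEs: s₁/√n₁ = 35.1/√138 = 2.9879, s₂/√n₂ = 66.5/√249 = 4.2143.
Unpooled SE of the difference: √(8.92754641 + 17.76032449) = 5.1660.
Margin of error = t* · SE = 2.589 × 5.1660 = 13.3748.

13.37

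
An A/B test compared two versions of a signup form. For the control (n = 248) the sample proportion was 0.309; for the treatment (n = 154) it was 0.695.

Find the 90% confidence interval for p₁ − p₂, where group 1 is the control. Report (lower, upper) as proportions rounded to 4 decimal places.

SE₁ = √(p̂₁(1−p̂₁)/n₁) = √(0.3090·0.6910/248) = 0.02934; SE₂ = √(0.6950·0.3050/154) = 0.03710.
Independent samples: SE of the difference = √(SE₁² + SE₂²) = √(0.0008608356 + 0.00137641) = 0.04730.
z* for 90% confidence is 1.645, so the margin of error is 1.645 × 0.04730 = 0.07781.
Point estimate p̂₁ − p̂₂ = 0.3090 − 0.6950 = -0.3860.
-0.3860 ± 0.07781 → (-0.4638, -0.3082).

(-0.4638, -0.3082)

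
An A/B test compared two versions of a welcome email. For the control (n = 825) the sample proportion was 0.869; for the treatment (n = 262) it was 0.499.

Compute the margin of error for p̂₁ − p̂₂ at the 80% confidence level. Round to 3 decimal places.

The two standard errors are √(0.8690×0.1310/825) = 0.01175 and √(0.4990×0.5010/262) = 0.03089.
Because the samples are independent, SE_diff = √(0.01175² + 0.03089²) = 0.03305.
Using z* = 1.282 for 80%, ME = 1.282 × 0.03305 = 0.04237.

0.042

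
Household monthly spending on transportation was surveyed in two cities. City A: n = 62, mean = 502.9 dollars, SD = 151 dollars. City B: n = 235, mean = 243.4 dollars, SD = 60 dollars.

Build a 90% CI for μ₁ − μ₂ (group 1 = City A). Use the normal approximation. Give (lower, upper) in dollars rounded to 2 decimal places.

(227.30, 291.70)

Per-group SEs: s₁/√n₁ = 151/√62 = 19.1770, s₂/√n₂ = 60/√235 = 3.9140.
Unpooled SE of the difference: √(367.757329 + 15.319396) = 19.5723.
Margin of error = z* · SE = 1.645 × 19.5723 = 32.1964.
x̄₁ − x̄₂ = 502.9 − 243.4 = 259.5000.
CI: 259.5000 ± 32.1964 = (227.30, 291.70).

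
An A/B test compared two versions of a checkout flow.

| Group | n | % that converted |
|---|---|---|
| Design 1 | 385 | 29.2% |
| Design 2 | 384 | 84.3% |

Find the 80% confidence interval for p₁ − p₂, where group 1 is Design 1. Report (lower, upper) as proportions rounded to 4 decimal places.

SE₁ = √(p̂₁(1−p̂₁)/n₁) = √(0.2920·0.7080/385) = 0.02317; SE₂ = √(0.8430·0.1570/384) = 0.01857.
Independent samples: SE of the difference = √(SE₁² + SE₂²) = √(0.0005368489 + 0.0003448449) = 0.02969.
z* for 80% confidence is 1.282, so the margin of error is 1.282 × 0.02969 = 0.03806.
Point estimate p̂₁ − p̂₂ = 0.2920 − 0.8430 = -0.5510.
-0.5510 ± 0.03806 → (-0.5891, -0.5129).

(-0.5891, -0.5129)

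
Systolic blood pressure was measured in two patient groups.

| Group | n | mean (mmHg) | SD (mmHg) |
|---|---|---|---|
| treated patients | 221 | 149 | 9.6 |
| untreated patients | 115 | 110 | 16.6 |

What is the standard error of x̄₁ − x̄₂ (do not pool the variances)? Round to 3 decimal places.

Standard errors of each mean: 9.6/√221 = 0.6458 and 16.6/√115 = 1.5480.
SE(x̄₁ − x̄₂) = √(0.6458² + 1.5480²) = 1.6773 for independent samples with unequal variances.

1.677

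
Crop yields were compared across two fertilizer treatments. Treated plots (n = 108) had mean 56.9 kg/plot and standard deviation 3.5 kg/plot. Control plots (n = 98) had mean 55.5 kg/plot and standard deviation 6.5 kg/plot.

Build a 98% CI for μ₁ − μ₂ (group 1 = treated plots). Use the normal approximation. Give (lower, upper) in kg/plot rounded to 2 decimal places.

(-0.32, 3.12)

Per-group SEs: s₁/√n₁ = 3.5/√108 = 0.3368, s₂/√n₂ = 6.5/√98 = 0.6566.
Unpooled SE of the difference: √(0.11343424 + 0.43112356) = 0.7379.
Margin of error = z* · SE = 2.326 × 0.7379 = 1.7164.
x̄₁ − x̄₂ = 56.9 − 55.5 = 1.4000.
CI: 1.4000 ± 1.7164 = (-0.32, 3.12).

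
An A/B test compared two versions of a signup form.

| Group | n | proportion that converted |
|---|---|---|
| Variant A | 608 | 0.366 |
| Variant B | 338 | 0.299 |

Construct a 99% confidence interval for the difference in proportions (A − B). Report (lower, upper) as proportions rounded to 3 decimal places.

SE₁ = √(p̂₁(1−p̂₁)/n₁) = √(0.3660·0.6340/608) = 0.01954; SE₂ = √(0.2990·0.7010/338) = 0.02490.
Independent samples: SE of the difference = √(SE₁² + SE₂²) = √(0.0003818116 + 0.00062001) = 0.03165.
z* for 99% confidence is 2.576, so the margin of error is 2.576 × 0.03165 = 0.08153.
Point estimate p̂₁ − p̂₂ = 0.3660 − 0.2990 = 0.0670.
0.0670 ± 0.08153 → (-0.015, 0.149).

(-0.015, 0.149)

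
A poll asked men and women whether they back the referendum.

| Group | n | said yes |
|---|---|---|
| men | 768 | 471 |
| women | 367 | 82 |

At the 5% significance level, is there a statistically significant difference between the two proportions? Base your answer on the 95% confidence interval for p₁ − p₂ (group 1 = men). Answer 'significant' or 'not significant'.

First, p̂₁ = 471/768 = 0.6133; p̂₂ = 82/367 = 0.2234.
The two standard errors are √(0.6133×0.3867/768) = 0.01757 and √(0.2234×0.7766/367) = 0.02174.
Because the samples are independent, SE_diff = √(0.01757² + 0.02174²) = 0.02795.
Using z* = 1.960 for 95%, ME = 1.960 × 0.02795 = 0.05478.
p̂₁ − p̂₂ = 0.3899; interval 0.3899 ± 0.05478 gives (0.33512, 0.44468).
The interval (0.33512, 0.44468) does not contain 0, so the difference is significant.

significant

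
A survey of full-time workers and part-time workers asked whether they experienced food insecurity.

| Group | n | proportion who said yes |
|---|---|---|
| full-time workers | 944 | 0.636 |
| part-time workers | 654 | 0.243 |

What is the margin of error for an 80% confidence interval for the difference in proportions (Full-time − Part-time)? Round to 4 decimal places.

SE₁ = √(p̂₁(1−p̂₁)/n₁) = √(0.6360·0.3640/944) = 0.01566; SE₂ = √(0.2430·0.7570/654) = 0.01677.
Independent samples: SE of the difference = √(SE₁² + SE₂²) = √(0.0002452356 + 0.0002812329) = 0.02294.
z* for 80% confidence is 1.282, so the margin of error is 1.282 × 0.02294 = 0.02941.

0.0294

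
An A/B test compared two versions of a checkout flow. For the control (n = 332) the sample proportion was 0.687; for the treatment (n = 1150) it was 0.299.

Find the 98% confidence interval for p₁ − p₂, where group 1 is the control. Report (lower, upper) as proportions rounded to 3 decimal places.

SE₁ = √(p̂₁(1−p̂₁)/n₁) = √(0.6870·0.3130/332) = 0.02545; SE₂ = √(0.2990·0.7010/1150) = 0.01350.
Independent samples: SE of the difference = √(SE₁² + SE₂²) = √(0.0006477025 + 0.00018225) = 0.02881.
z* for 98% confidence is 2.326, so the margin of error is 2.326 × 0.02881 = 0.06701.
Point estimate p̂₁ − p̂₂ = 0.6870 − 0.2990 = 0.3880.
0.3880 ± 0.06701 → (0.321, 0.455).

(0.321, 0.455)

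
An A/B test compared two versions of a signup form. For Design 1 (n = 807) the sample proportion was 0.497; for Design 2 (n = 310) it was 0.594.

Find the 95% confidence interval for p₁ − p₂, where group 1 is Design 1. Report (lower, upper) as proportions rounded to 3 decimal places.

(-0.162, -0.032)

The two standard errors are √(0.4970×0.5030/807) = 0.01760 and √(0.5940×0.4060/310) = 0.02789.
Because the samples are independent, SE_diff = √(0.01760² + 0.02789²) = 0.03298.
Using z* = 1.960 for 95%, ME = 1.960 × 0.03298 = 0.06464.
p̂₁ − p̂₂ = -0.0970; interval -0.0970 ± 0.06464 gives (-0.162, -0.032).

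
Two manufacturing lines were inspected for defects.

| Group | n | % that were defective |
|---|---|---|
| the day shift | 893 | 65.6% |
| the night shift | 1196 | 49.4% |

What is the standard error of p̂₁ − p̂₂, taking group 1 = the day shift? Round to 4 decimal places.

0.0215

Each SE is √(p̂(1−p̂)/n): √(0.6560·0.3440/893) = 0.01590 and √(0.4940·0.5060/1196) = 0.01446.
SE(p̂₁ − p̂₂) = √(SE₁² + SE₂²) = √(0.00025281 + 0.0002090916) = 0.02149, since the two samples are independent.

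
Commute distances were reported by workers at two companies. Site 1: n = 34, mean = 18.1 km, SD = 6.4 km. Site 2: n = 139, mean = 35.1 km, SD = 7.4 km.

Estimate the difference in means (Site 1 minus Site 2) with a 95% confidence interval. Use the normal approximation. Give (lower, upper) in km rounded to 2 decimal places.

(-19.48, -14.52)

Standard errors of each mean: 6.4/√34 = 1.0976 and 7.4/√139 = 0.6277.
SE(x̄₁ − x̄₂) = √(1.0976² + 0.6277²) = 1.2644 for independent samples with unequal variances.
With z* = 1.960, the margin is 1.960 × 1.2644 = 2.4782.
x̄₁ − x̄₂ = 18.1 − 35.1 = -17.0000; the interval is -17.0000 ± 2.4782 = (-19.48, -14.52).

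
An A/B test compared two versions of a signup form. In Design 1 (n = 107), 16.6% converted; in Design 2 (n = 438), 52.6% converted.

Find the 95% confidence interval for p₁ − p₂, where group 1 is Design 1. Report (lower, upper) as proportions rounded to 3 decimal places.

Each SE is √(p̂(1−p̂)/n): √(0.1660·0.8340/107) = 0.03597 and √(0.5260·0.4740/438) = 0.02386.
SE(p̂₁ − p̂₂) = √(SE₁² + SE₂²) = √(0.0012938409 + 0.0005692996) = 0.04316, since the two samples are independent.
At 95% confidence z* = 1.960; margin = 1.960 × 0.04316 = 0.08459.
The difference is 0.1660 − 0.5260 = -0.3600, so the interval is -0.3600 ± 0.08459 = (-0.445, -0.275).

(-0.445, -0.275)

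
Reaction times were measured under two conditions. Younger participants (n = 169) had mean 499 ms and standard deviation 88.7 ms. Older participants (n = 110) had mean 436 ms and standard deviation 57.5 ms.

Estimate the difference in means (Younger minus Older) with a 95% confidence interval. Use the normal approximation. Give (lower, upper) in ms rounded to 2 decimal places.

(45.84, 80.16)

Standard errors of each mean: 88.7/√169 = 6.8231 and 57.5/√110 = 5.4824.
SE(x̄₁ − x̄₂) = √(6.8231² + 5.4824²) = 8.7528 for independent samples with unequal variances.
With z* = 1.960, the margin is 1.960 × 8.7528 = 17.1555.
x̄₁ − x̄₂ = 499 − 436 = 63.0000; the interval is 63.0000 ± 17.1555 = (45.84, 80.16).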